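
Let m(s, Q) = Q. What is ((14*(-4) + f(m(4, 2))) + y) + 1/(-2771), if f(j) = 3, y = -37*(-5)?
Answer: 365771/2771 ≈ 132.00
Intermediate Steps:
y = 185
((14*(-4) + f(m(4, 2))) + y) + 1/(-2771) = ((14*(-4) + 3) + 185) + 1/(-2771) = ((-56 + 3) + 185) - 1/2771 = (-53 + 185) - 1/2771 = 132 - 1/2771 = 365771/2771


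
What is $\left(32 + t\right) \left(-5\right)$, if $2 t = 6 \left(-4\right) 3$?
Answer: $20$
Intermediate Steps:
$t = -36$ ($t = \frac{6 \left(-4\right) 3}{2} = \frac{\left(-24\right) 3}{2} = \frac{1}{2} \left(-72\right) = -36$)
$\left(32 + t\right) \left(-5\right) = \left(32 - 36\right) \left(-5\right) = \left(-4\right) \left(-5\right) = 20$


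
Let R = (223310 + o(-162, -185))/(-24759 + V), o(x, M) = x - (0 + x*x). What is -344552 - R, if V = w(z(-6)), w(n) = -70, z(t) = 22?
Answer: -8554684704/24829 ≈ -3.4454e+5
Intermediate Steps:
o(x, M) = x - x² (o(x, M) = x - (0 + x²) = x - x²)
V = -70
R = -196904/24829 (R = (223310 - 162*(1 - 1*(-162)))/(-24759 - 70) = (223310 - 162*(1 + 162))/(-24829) = (223310 - 162*163)*(-1/24829) = (223310 - 26406)*(-1/24829) = 196904*(-1/24829) = -196904/24829 ≈ -7.9304)
-344552 - R = -344552 - 1*(-196904/24829) = -344552 + 196904/24829 = -8554684704/24829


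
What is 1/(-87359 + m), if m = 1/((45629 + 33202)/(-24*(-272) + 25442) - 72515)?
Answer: -2318225719/202517880618091 ≈ -1.1447e-5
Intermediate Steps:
m = -31970/2318225719 (m = 1/(78831/(6528 + 25442) - 72515) = 1/(78831/31970 - 72515) = 1/(-2318225719/31970) = -31970/2318225719 ≈ -1.3791e-5)
1/(-87359 + m) = 1/(-87359 - 31970/2318225719) = 1/(-202517880618091/2318225719) = -2318225719/202517880618091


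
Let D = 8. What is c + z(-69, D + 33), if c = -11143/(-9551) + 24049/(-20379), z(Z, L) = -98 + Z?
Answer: -32507460245/194639829 ≈ -167.01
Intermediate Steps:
c = -2608802/194639829 (c = -11143*(-1/9551) + 24049*(-1/20379) = 11143/9551 - 24049/20379 = -2608802/194639829 ≈ -0.013403)
c + z(-69, D + 33) = -2608802/194639829 + (-98 - 69) = -2608802/194639829 - 167 = -32507460245/194639829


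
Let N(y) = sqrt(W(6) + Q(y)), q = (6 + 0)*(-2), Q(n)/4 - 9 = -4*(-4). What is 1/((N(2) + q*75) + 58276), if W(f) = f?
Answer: 28688/1646002635 - sqrt(106)/3292005270 ≈ 1.7426e-5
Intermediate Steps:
Q(n) = 100 (Q(n) = 36 + 4*(-4*(-4)) = 36 + 4*16 = 36 + 64 = 100)
q = -12 (q = 6*(-2) = -12)
N(y) = sqrt(106) (N(y) = sqrt(6 + 100) = sqrt(106))
1/((N(2) + q*75) + 58276) = 1/((sqrt(106) - 12*75) + 58276) = 1/((sqrt(106) - 900) + 58276) = 1/((-900 + sqrt(106)) + 58276) = 1/(57376 + sqrt(106))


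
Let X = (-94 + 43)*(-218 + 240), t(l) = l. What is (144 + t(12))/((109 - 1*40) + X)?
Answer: -4/27 ≈ -0.14815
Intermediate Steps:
X = -1122 (X = -51*22 = -1122)
(144 + t(12))/((109 - 1*40) + X) = (144 + 12)/((109 - 1*40) - 1122) = 156/((109 - 40) - 1122) = 156/(69 - 1122) = 156/(-1053) = 156*(-1/1053) = -4/27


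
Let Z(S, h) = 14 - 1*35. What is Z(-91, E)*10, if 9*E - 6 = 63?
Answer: -210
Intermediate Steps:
E = 23/3 (E = 2/3 + (1/9)*63 = 2/3 + 7 = 23/3 ≈ 7.6667)
Z(S, h) = -21 (Z(S, h) = 14 - 35 = -21)
Z(-91, E)*10 = -21*10 = -210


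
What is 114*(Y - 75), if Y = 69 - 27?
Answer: -3762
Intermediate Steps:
Y = 42
114*(Y - 75) = 114*(42 - 75) = 114*(-33) = -3762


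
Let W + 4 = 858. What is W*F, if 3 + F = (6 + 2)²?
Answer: 52094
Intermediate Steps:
W = 854 (W = -4 + 858 = 854)
F = 61 (F = -3 + (6 + 2)² = -3 + 8² = -3 + 64 = 61)
W*F = 854*61 = 52094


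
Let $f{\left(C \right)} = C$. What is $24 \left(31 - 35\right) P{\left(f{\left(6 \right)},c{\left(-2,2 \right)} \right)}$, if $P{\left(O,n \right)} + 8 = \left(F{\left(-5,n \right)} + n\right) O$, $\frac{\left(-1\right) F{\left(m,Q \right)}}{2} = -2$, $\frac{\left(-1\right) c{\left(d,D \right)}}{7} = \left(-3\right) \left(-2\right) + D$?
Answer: $30720$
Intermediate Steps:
$c{\left(d,D \right)} = -42 - 7 D$ ($c{\left(d,D \right)} = - 7 \left(\left(-3\right) \left(-2\right) + D\right) = - 7 \left(6 + D\right) = -42 - 7 D$)
$F{\left(m,Q \right)} = 4$ ($F{\left(m,Q \right)} = \left(-2\right) \left(-2\right) = 4$)
$P{\left(O,n \right)} = -8 + O \left(4 + n\right)$ ($P{\left(O,n \right)} = -8 + \left(4 + n\right) O = -8 + O \left(4 + n\right)$)
$24 \left(31 - 35\right) P{\left(f{\left(6 \right)},c{\left(-2,2 \right)} \right)} = 24 \left(31 - 35\right) \left(-8 + 4 \cdot 6 + 6 \left(-42 - 14\right)\right) = 24 \left(-4\right) \left(-8 + 24 + 6 \left(-42 - 14\right)\right) = - 96 \left(-8 + 24 + 6 \left(-56\right)\right) = - 96 \left(-8 + 24 - 336\right) = \left(-96\right) \left(-320\right) = 30720$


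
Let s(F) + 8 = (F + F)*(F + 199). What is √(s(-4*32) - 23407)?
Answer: I*√41591 ≈ 203.94*I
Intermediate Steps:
s(F) = -8 + 2*F*(199 + F) (s(F) = -8 + (F + F)*(F + 199) = -8 + (2*F)*(199 + F) = -8 + 2*F*(199 + F))
√(s(-4*32) - 23407) = √((-8 + 2*(-4*32)² + 398*(-4*32)) - 23407) = √((-8 + 2*(-128)² + 398*(-128)) - 23407) = √((-8 + 2*16384 - 50944) - 23407) = √((-8 + 32768 - 50944) - 23407) = √(-18184 - 23407) = √(-41591) = I*√41591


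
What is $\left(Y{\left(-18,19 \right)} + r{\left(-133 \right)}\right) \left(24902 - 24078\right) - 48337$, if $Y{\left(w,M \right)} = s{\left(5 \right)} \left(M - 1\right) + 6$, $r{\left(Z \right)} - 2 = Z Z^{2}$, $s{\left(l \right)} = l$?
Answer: $-1938540473$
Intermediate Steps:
$r{\left(Z \right)} = 2 + Z^{3}$ ($r{\left(Z \right)} = 2 + Z Z^{2} = 2 + Z^{3}$)
$Y{\left(w,M \right)} = 1 + 5 M$ ($Y{\left(w,M \right)} = 5 \left(M - 1\right) + 6 = 5 \left(-1 + M\right) + 6 = \left(-5 + 5 M\right) + 6 = 1 + 5 M$)
$\left(Y{\left(-18,19 \right)} + r{\left(-133 \right)}\right) \left(24902 - 24078\right) - 48337 = \left(\left(1 + 5 \cdot 19\right) + \left(2 + \left(-133\right)^{3}\right)\right) \left(24902 - 24078\right) - 48337 = \left(\left(1 + 95\right) + \left(2 - 2352637\right)\right) 824 - 48337 = \left(96 - 2352635\right) 824 - 48337 = \left(-2352539\right) 824 - 48337 = -1938492136 - 48337 = -1938540473$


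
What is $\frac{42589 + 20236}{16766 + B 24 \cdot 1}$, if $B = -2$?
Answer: $\frac{62825}{16718} \approx 3.7579$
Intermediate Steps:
$\frac{42589 + 20236}{16766 + B 24 \cdot 1} = \frac{42589 + 20236}{16766 + \left(-2\right) 24 \cdot 1} = \frac{62825}{16766 - 48} = \frac{62825}{16718}$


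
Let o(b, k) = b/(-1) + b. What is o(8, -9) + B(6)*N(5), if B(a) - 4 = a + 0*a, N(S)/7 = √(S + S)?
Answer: 70*√10 ≈ 221.36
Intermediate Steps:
N(S) = 7*√2*√S (N(S) = 7*√(S + S) = 7*√(2*S) = 7*(√2*√S) = 7*√2*√S)
B(a) = 4 + a (B(a) = 4 + (a + 0*a) = 4 + (a + 0) = 4 + a)
o(b, k) = 0 (o(b, k) = b*(-1) + b = -b + b = 0)
o(8, -9) + B(6)*N(5) = 0 + (4 + 6)*(7*√2*√5) = 0 + 10*(7*√10) = 0 + 70*√10 = 70*√10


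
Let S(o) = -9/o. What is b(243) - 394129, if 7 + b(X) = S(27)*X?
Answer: -394217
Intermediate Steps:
b(X) = -7 - X/3 (b(X) = -7 + (-9/27)*X = -7 + (-9*1/27)*X = -7 - X/3)
b(243) - 394129 = (-7 - ⅓*243) - 394129 = (-7 - 81) - 394129 = -88 - 394129 = -394217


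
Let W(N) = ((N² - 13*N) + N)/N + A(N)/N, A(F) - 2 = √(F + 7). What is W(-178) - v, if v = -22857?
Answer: 2017362/89 - 3*I*√19/178 ≈ 22667.0 - 0.073465*I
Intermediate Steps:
A(F) = 2 + √(7 + F) (A(F) = 2 + √(F + 7) = 2 + √(7 + F))
W(N) = (2 + √(7 + N))/N + (N² - 12*N)/N (W(N) = ((N² - 13*N) + N)/N + (2 + √(7 + N))/N = (N² - 12*N)/N + (2 + √(7 + N))/N = (2 + √(7 + N))/N + (N² - 12*N)/N)
W(-178) - v = (2 + √(7 - 178) - 178*(-12 - 178))/(-178) - 1*(-22857) = -(2 + √(-171) - 178*(-190))/178 + 22857 = -(2 + 3*I*√19 + 33820)/178 + 22857 = -(33822 + 3*I*√19)/178 + 22857 = (-16911/89 - 3*I*√19/178) + 22857 = 2017362/89 - 3*I*√19/178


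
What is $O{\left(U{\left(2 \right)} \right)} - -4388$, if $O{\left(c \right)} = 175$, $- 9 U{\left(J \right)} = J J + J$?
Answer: $4563$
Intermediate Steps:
$U{\left(J \right)} = - \frac{J}{9} - \frac{J^{2}}{9}$ ($U{\left(J \right)} = - \frac{J J + J}{9} = - \frac{J^{2} + J}{9} = - \frac{J + J^{2}}{9} = - \frac{J}{9} - \frac{J^{2}}{9}$)
$O{\left(U{\left(2 \right)} \right)} - -4388 = 175 - -4388 = 175 + 4388 = 4563$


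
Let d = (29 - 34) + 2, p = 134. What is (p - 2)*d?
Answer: -396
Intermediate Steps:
d = -3 (d = -5 + 2 = -3)
(p - 2)*d = (134 - 2)*(-3) = 132*(-3) = -396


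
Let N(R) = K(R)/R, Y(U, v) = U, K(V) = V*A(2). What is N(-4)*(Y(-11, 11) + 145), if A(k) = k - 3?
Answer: -134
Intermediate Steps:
A(k) = -3 + k
K(V) = -V (K(V) = V*(-3 + 2) = V*(-1) = -V)
N(R) = -1 (N(R) = (-R)/R = -1)
N(-4)*(Y(-11, 11) + 145) = -(-11 + 145) = -1*134 = -134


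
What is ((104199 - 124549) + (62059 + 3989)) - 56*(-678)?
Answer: 83666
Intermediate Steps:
((104199 - 124549) + (62059 + 3989)) - 56*(-678) = (-20350 + 66048) + 37968 = 45698 + 37968 = 83666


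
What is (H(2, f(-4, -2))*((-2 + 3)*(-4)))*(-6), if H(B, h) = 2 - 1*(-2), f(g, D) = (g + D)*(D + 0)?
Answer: 96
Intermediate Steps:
f(g, D) = D*(D + g) (f(g, D) = (D + g)*D = D*(D + g))
H(B, h) = 4 (H(B, h) = 2 + 2 = 4)
(H(2, f(-4, -2))*((-2 + 3)*(-4)))*(-6) = (4*((-2 + 3)*(-4)))*(-6) = (4*(1*(-4)))*(-6) = (4*(-4))*(-6) = -16*(-6) = 96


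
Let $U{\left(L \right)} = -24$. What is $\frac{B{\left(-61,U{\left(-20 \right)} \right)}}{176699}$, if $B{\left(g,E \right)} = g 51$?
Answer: $- \frac{3111}{176699} \approx -0.017606$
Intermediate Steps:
$B{\left(g,E \right)} = 51 g$
$\frac{B{\left(-61,U{\left(-20 \right)} \right)}}{176699} = \frac{51 \left(-61\right)}{176699} = \left(-3111\right) \frac{1}{176699} = - \frac{3111}{176699}$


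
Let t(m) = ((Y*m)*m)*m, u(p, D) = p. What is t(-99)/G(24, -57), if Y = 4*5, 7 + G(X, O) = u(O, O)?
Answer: 4851495/16 ≈ 3.0322e+5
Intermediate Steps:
G(X, O) = -7 + O
Y = 20
t(m) = 20*m³ (t(m) = ((20*m)*m)*m = (20*m²)*m = 20*m³)
t(-99)/G(24, -57) = (20*(-99)³)/(-7 - 57) = (20*(-970299))/(-64) = -19405980*(-1/64) = 4851495/16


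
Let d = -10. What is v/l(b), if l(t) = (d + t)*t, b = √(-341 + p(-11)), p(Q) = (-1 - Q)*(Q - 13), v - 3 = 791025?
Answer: -263676/227 + 376680*I*√581/18841 ≈ -1161.6 + 481.9*I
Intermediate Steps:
v = 791028 (v = 3 + 791025 = 791028)
p(Q) = (-1 - Q)*(-13 + Q)
b = I*√581 (b = √(-341 + (13 - 1*(-11)² + 12*(-11))) = √(-341 + (13 - 1*121 - 132)) = √(-341 + (13 - 121 - 132)) = √(-341 - 240) = √(-581) = I*√581 ≈ 24.104*I)
l(t) = t*(-10 + t) (l(t) = (-10 + t)*t = t*(-10 + t))
v/l(b) = 791028/(((I*√581)*(-10 + I*√581))) = 791028/((I*√581*(-10 + I*√581))) = 791028*(-I*√581/(581*(-10 + I*√581))) = -113004*I*√581/(83*(-10 + I*√581))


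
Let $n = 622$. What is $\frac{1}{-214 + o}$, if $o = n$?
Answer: $\frac{1}{408} \approx 0.002451$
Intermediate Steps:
$o = 622$
$\frac{1}{-214 + o} = \frac{1}{-214 + 622} = \frac{1}{408}$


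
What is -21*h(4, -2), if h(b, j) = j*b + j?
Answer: 210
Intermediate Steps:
h(b, j) = j + b*j (h(b, j) = b*j + j = j + b*j)
-21*h(4, -2) = -(-42)*(1 + 4) = -(-42)*5 = -21*(-10) = 210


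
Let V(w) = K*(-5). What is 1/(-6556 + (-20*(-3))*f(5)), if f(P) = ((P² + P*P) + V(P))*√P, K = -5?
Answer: 1639/14567216 + 1125*√5/14567216 ≈ 0.00028520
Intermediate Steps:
V(w) = 25 (V(w) = -5*(-5) = 25)
f(P) = √P*(25 + 2*P²) (f(P) = ((P² + P*P) + 25)*√P = ((P² + P²) + 25)*√P = (2*P² + 25)*√P = (25 + 2*P²)*√P = √P*(25 + 2*P²))
1/(-6556 + (-20*(-3))*f(5)) = 1/(-6556 + (-20*(-3))*(√5*(25 + 2*5²))) = 1/(-6556 + 60*(√5*(25 + 2*25))) = 1/(-6556 + 60*(√5*(25 + 50))) = 1/(-6556 + 60*(√5*75)) = 1/(-6556 + 60*(75*√5)) = 1/(-6556 + 4500*√5)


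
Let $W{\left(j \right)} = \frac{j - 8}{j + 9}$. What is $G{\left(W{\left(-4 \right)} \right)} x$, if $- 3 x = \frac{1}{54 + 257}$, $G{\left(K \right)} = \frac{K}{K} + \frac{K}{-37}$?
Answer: $- \frac{197}{172605} \approx -0.0011413$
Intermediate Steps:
$W{\left(j \right)} = \frac{-8 + j}{9 + j}$
$G{\left(K \right)} = 1 - \frac{K}{37}$ ($G{\left(K \right)} = 1 + K \left(- \frac{1}{37}\right) = 1 - \frac{K}{37}$)
$x = - \frac{1}{933}$ ($x = - \frac{1}{3 \left(54 + 257\right)} = - \frac{1}{3 \cdot 311} = \left(- \frac{1}{3}\right) \frac{1}{311} = - \frac{1}{933} \approx -0.0010718$)
$G{\left(W{\left(-4 \right)} \right)} x = \left(1 - \frac{\frac{1}{9 - 4} \left(-8 - 4\right)}{37}\right) \left(- \frac{1}{933}\right) = \left(1 - \frac{\frac{1}{5} \left(-12\right)}{37}\right) \left(- \frac{1}{933}\right) = \left(1 - - \frac{12}{185}\right) \left(- \frac{1}{933}\right) = \left(1 + \frac{12}{185}\right) \left(- \frac{1}{933}\right) = \frac{197}{185} \left(- \frac{1}{933}\right) = - \frac{197}{172605}$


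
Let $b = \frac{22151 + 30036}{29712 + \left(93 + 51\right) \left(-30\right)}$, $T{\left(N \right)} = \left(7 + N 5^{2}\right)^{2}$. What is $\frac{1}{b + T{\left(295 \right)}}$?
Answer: $\frac{1104}{60161294365} \approx 1.8351 \cdot 10^{-8}$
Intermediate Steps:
$T{\left(N \right)} = \left(7 + 25 N\right)^{2}$ ($T{\left(N \right)} = \left(7 + N 25\right)^{2} = \left(7 + 25 N\right)^{2}$)
$b = \frac{2269}{1104}$ ($b = \frac{52187}{29712 + 144 \left(-30\right)} = \frac{52187}{29712 - 4320} = \frac{52187}{25392} = 52187 \cdot \frac{1}{25392} = \frac{2269}{1104} \approx 2.0553$)
$\frac{1}{b + T{\left(295 \right)}} = \frac{1}{\frac{2269}{1104} + \left(7 + 25 \cdot 295\right)^{2}} = \frac{1}{\frac{2269}{1104} + \left(7 + 7375\right)^{2}} = \frac{1}{\frac{2269}{1104} + 7382^{2}} = \frac{1}{\frac{2269}{1104} + 54493924} = \frac{1}{\frac{60161294365}{1104}} = \frac{1104}{60161294365}$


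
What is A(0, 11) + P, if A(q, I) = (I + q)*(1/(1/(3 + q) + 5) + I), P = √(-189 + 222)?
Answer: 1969/16 + √33 ≈ 128.81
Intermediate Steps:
P = √33 ≈ 5.7446
A(q, I) = (I + q)*(I + 1/(5 + 1/(3 + q))) (A(q, I) = (I + q)*(1/(5 + 1/(3 + q)) + I) = (I + q)*(I + 1/(5 + 1/(3 + q))))
A(0, 11) + P = (0² + 3*11 + 3*0 + 16*11² + 5*11*0² + 5*0*11² + 17*11*0)/(16 + 5*0) + √33 = (0 + 33 + 0 + 16*121 + 5*11*0 + 5*0*121 + 0)/(16 + 0) + √33 = (0 + 33 + 0 + 1936 + 0 + 0 + 0)/16 + √33 = (1/16)*1969 + √33 = 1969/16 + √33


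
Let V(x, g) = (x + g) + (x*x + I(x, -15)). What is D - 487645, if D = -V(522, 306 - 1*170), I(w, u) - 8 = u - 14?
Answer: -760766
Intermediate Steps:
I(w, u) = -6 + u (I(w, u) = 8 + (u - 14) = 8 + (-14 + u) = -6 + u)
V(x, g) = -21 + g + x + x² (V(x, g) = (x + g) + (x*x + (-6 - 15)) = (g + x) + (x² - 21) = (g + x) + (-21 + x²) = -21 + g + x + x²)
D = -273121 (D = -(-21 + (306 - 1*170) + 522 + 522²) = -(-21 + (306 - 170) + 522 + 272484) = -(-21 + 136 + 522 + 272484) = -1*273121 = -273121)
D - 487645 = -273121 - 487645 = -760766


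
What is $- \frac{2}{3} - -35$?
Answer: $\frac{103}{3} \approx 34.333$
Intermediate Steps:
$- \frac{2}{3} - -35 = \left(-2\right) \frac{1}{3} + 35 = - \frac{2}{3} + 35 = \frac{103}{3}$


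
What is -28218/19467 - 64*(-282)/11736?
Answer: 93398/1057707 ≈ 0.088302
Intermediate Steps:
-28218/19467 - 64*(-282)/11736 = -28218*1/19467 + 18048*(1/11736) = -9406/6489 + 752/489 = 93398/1057707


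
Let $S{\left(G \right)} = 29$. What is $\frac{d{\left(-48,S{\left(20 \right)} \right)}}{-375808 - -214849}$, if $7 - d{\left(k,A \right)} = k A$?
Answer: $- \frac{1399}{160959} \approx -0.0086917$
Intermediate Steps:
$d{\left(k,A \right)} = 7 - A k$ ($d{\left(k,A \right)} = 7 - k A = 7 - A k$)
$\frac{d{\left(-48,S{\left(20 \right)} \right)}}{-375808 - -214849} = \frac{7 - 29 \left(-48\right)}{-375808 - -214849} = \frac{7 + 1392}{-375808 + 214849} = \frac{1399}{-160959} = 1399 \left(- \frac{1}{160959}\right) = - \frac{1399}{160959}$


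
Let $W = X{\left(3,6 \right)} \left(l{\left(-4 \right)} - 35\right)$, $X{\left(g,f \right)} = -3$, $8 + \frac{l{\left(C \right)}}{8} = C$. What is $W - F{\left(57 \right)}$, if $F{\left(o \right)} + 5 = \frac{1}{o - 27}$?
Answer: $\frac{11939}{30} \approx 397.97$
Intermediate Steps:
$l{\left(C \right)} = -64 + 8 C$
$F{\left(o \right)} = -5 + \frac{1}{-27 + o}$ ($F{\left(o \right)} = -5 + \frac{1}{o - 27} = -5 + \frac{1}{-27 + o}$)
$W = 393$ ($W = - 3 \left(\left(-64 + 8 \left(-4\right)\right) - 35\right) = - 3 \left(\left(-64 - 32\right) - 35\right) = - 3 \left(-96 - 35\right) = \left(-3\right) \left(-131\right) = 393$)
$W - F{\left(57 \right)} = 393 - \frac{136 - 285}{-27 + 57} = 393 - \frac{136 - 285}{30} = 393 - \frac{1}{30} \left(-149\right) = 393 - - \frac{149}{30} = 393 + \frac{149}{30} = \frac{11939}{30}$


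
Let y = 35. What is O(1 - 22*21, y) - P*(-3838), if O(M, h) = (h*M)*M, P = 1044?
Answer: 11445107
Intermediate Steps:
O(M, h) = h*M² (O(M, h) = (M*h)*M = h*M²)
O(1 - 22*21, y) - P*(-3838) = 35*(1 - 22*21)² - 1044*(-3838) = 35*(1 - 462)² - 1*(-4006872) = 35*(-461)² + 4006872 = 35*212521 + 4006872 = 7438235 + 4006872 = 11445107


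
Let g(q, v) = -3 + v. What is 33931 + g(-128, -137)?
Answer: 33791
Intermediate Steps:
33931 + g(-128, -137) = 33931 + (-3 - 137) = 33931 - 140 = 33791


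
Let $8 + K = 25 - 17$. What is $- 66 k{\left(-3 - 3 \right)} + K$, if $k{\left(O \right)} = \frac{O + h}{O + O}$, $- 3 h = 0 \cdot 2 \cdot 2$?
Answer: $-33$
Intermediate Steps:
$h = 0$ ($h = - \frac{0 \cdot 2 \cdot 2}{3} = - \frac{0 \cdot 2}{3} = \left(- \frac{1}{3}\right) 0 = 0$)
$k{\left(O \right)} = \frac{1}{2}$ ($k{\left(O \right)} = \frac{O + 0}{O + O} = \frac{O}{2 O} = O \frac{1}{2 O} = \frac{1}{2}$)
$K = 0$ ($K = -8 + \left(25 - 17\right) = -8 + 8 = 0$)
$- 66 k{\left(-3 - 3 \right)} + K = \left(-66\right) \frac{1}{2} + 0 = -33 + 0 = -33$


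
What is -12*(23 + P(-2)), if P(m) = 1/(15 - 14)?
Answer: -288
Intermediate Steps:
P(m) = 1 (P(m) = 1/1 = 1)
-12*(23 + P(-2)) = -12*(23 + 1) = -12*24 = -288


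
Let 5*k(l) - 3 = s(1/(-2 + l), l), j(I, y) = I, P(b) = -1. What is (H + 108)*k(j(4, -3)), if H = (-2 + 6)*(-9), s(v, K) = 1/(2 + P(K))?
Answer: 288/5 ≈ 57.600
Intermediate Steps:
s(v, K) = 1 (s(v, K) = 1/(2 - 1) = 1/1 = 1)
k(l) = ⅘ (k(l) = ⅗ + (⅕)*1 = ⅗ + ⅕ = ⅘)
H = -36 (H = 4*(-9) = -36)
(H + 108)*k(j(4, -3)) = (-36 + 108)*(⅘) = 72*(⅘) = 288/5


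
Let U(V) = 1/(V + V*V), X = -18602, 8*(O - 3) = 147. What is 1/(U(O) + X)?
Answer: -30609/569388554 ≈ -5.3758e-5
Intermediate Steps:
O = 171/8 (O = 3 + (⅛)*147 = 3 + 147/8 = 171/8 ≈ 21.375)
U(V) = 1/(V + V²)
1/(U(O) + X) = 1/(1/((171/8)*(1 + 171/8)) - 18602) = 1/(8/(171*(179/8)) - 18602) = 1/((8/171)*(8/179) - 18602) = 1/(64/30609 - 18602) = 1/(-569388554/30609) = -30609/569388554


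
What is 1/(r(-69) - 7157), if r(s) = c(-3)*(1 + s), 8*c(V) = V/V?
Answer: -2/14331 ≈ -0.00013956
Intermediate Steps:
c(V) = ⅛ (c(V) = (V/V)/8 = (⅛)*1 = ⅛)
r(s) = ⅛ + s/8 (r(s) = (1 + s)/8 = ⅛ + s/8)
1/(r(-69) - 7157) = 1/((⅛ + (⅛)*(-69)) - 7157) = 1/((⅛ - 69/8) - 7157) = 1/(-17/2 - 7157) = 1/(-14331/2) = -2/14331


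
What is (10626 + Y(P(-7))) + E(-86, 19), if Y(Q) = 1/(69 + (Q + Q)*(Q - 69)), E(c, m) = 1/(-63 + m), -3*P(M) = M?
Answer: 1018775801/95876 ≈ 10626.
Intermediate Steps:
P(M) = -M/3
Y(Q) = 1/(69 + 2*Q*(-69 + Q)) (Y(Q) = 1/(69 + (2*Q)*(-69 + Q)) = 1/(69 + 2*Q*(-69 + Q)))
(10626 + Y(P(-7))) + E(-86, 19) = (10626 + 1/(69 - (-46)*(-7) + 2*(-1/3*(-7))**2)) + 1/(-63 + 19) = (10626 + 1/(69 - 138*7/3 + 2*(7/3)**2)) + 1/(-44) = (10626 + 1/(69 - 322 + 2*(49/9))) - 1/44 = (10626 + 1/(69 - 322 + 98/9)) - 1/44 = (10626 + 1/(-2179/9)) - 1/44 = (10626 - 9/2179) - 1/44 = 23154045/2179 - 1/44 = 1018775801/95876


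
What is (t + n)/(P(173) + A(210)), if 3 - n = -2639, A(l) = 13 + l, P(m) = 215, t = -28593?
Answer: -25951/438 ≈ -59.249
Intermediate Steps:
n = 2642 (n = 3 - 1*(-2639) = 3 + 2639 = 2642)
(t + n)/(P(173) + A(210)) = (-28593 + 2642)/(215 + (13 + 210)) = -25951/(215 + 223) = -25951/438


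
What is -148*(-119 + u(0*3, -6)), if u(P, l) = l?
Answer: 18500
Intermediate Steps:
-148*(-119 + u(0*3, -6)) = -148*(-119 - 6) = -148*(-125) = 18500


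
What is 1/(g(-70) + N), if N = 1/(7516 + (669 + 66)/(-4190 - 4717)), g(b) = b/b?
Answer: 22314759/22317728 ≈ 0.99987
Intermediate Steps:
g(b) = 1
N = 2969/22314759 (N = 1/(7516 + 735/(-8907)) = 1/(7516 + 735*(-1/8907)) = 1/(7516 - 245/2969) = 1/(22314759/2969) = 2969/22314759 ≈ 0.00013305)
1/(g(-70) + N) = 1/(1 + 2969/22314759) = 1/(22317728/22314759) = 22314759/22317728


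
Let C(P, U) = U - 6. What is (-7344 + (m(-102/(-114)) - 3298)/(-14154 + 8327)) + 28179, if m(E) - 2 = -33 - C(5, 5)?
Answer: 121408873/5827 ≈ 20836.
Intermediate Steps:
C(P, U) = -6 + U
m(E) = -30 (m(E) = 2 + (-33 - (-6 + 5)) = 2 + (-33 - 1*(-1)) = 2 + (-33 + 1) = 2 - 32 = -30)
(-7344 + (m(-102/(-114)) - 3298)/(-14154 + 8327)) + 28179 = (-7344 + (-30 - 3298)/(-14154 + 8327)) + 28179 = (-7344 - 3328/(-5827)) + 28179 = (-7344 - 3328*(-1/5827)) + 28179 = (-7344 + 3328/5827) + 28179 = -42790160/5827 + 28179 = 121408873/5827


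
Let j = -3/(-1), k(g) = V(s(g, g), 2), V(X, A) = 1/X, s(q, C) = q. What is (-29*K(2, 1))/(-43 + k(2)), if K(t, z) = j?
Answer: 174/85 ≈ 2.0471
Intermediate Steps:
k(g) = 1/g
j = 3 (j = -3*(-1) = 3)
K(t, z) = 3
(-29*K(2, 1))/(-43 + k(2)) = (-29*3)/(-43 + 1/2) = -87/(-43 + 1/2) = -87/(-85/2) = -87*(-2/85) = 174/85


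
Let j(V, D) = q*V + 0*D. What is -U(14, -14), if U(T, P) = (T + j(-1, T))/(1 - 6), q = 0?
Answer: 14/5 ≈ 2.8000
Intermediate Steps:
j(V, D) = 0 (j(V, D) = 0*V + 0*D = 0 + 0 = 0)
U(T, P) = -T/5 (U(T, P) = (T + 0)/(1 - 6) = T/(-5) = T*(-⅕) = -T/5)
-U(14, -14) = -(-1)*14/5 = -1*(-14/5) = 14/5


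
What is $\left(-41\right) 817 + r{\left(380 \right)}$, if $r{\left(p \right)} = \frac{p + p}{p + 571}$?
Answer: $- \frac{31854887}{951} \approx -33496.0$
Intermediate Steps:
$r{\left(p \right)} = \frac{2 p}{571 + p}$
$\left(-41\right) 817 + r{\left(380 \right)} = \left(-41\right) 817 + 2 \cdot 380 \frac{1}{571 + 380} = -33497 + 2 \cdot 380 \cdot \frac{1}{951} = -33497 + \frac{760}{951} = - \frac{31854887}{951}$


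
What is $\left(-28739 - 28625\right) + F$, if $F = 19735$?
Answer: $-37629$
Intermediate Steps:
$\left(-28739 - 28625\right) + F = \left(-28739 - 28625\right) + 19735 = -57364 + 19735 = -37629$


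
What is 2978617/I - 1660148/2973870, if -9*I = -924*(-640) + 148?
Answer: -40352084231647/879533947980 ≈ -45.879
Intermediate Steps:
I = -591508/9 (I = -(-924*(-640) + 148)/9 = -(591360 + 148)/9 = -⅑*591508 = -591508/9 ≈ -65723.)
2978617/I - 1660148/2973870 = 2978617/(-591508/9) - 1660148/2973870 = 2978617*(-9/591508) - 1660148*1/2973870 = -26807553/591508 - 830074/1486935 = -40352084231647/879533947980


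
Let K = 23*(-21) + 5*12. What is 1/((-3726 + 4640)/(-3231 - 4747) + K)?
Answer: -3989/1687804 ≈ -0.0023634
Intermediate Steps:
K = -423 (K = -483 + 60 = -423)
1/((-3726 + 4640)/(-3231 - 4747) + K) = 1/((-3726 + 4640)/(-3231 - 4747) - 423) = 1/(914/(-7978) - 423) = 1/(914*(-1/7978) - 423) = 1/(-457/3989 - 423) = 1/(-1687804/3989) = -3989/1687804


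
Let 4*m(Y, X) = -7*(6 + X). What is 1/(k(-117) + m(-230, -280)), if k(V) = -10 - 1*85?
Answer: 2/769 ≈ 0.0026008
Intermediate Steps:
k(V) = -95 (k(V) = -10 - 85 = -95)
m(Y, X) = -21/2 - 7*X/4 (m(Y, X) = (-7*(6 + X))/4 = (-42 - 7*X)/4 = -21/2 - 7*X/4)
1/(k(-117) + m(-230, -280)) = 1/(-95 + (-21/2 - 7/4*(-280))) = 1/(-95 + (-21/2 + 490)) = 1/(-95 + 959/2) = 1/(769/2) = 2/769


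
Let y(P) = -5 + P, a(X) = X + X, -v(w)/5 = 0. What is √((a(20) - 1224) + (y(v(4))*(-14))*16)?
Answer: 8*I ≈ 8.0*I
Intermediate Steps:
v(w) = 0 (v(w) = -5*0 = 0)
a(X) = 2*X
√((a(20) - 1224) + (y(v(4))*(-14))*16) = √((2*20 - 1224) + ((-5 + 0)*(-14))*16) = √((40 - 1224) - 5*(-14)*16) = √(-1184 + 70*16) = √(-1184 + 1120) = √(-64) = 8*I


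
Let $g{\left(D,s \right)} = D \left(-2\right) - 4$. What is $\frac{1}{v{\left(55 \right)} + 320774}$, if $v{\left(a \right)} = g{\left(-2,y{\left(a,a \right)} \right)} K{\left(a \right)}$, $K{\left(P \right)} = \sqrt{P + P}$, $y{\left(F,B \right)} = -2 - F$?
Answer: $\frac{1}{320774} \approx 3.1175 \cdot 10^{-6}$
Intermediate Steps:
$g{\left(D,s \right)} = -4 - 2 D$ ($g{\left(D,s \right)} = - 2 D - 4 = -4 - 2 D$)
$K{\left(P \right)} = \sqrt{2} \sqrt{P}$ ($K{\left(P \right)} = \sqrt{2 P} = \sqrt{2} \sqrt{P}$)
$v{\left(a \right)} = 0$ ($v{\left(a \right)} = \left(-4 - -4\right) \sqrt{2} \sqrt{a} = \left(-4 + 4\right) \sqrt{2} \sqrt{a} = 0 \sqrt{2} \sqrt{a} = 0$)
$\frac{1}{v{\left(55 \right)} + 320774} = \frac{1}{0 + 320774} = \frac{1}{320774}$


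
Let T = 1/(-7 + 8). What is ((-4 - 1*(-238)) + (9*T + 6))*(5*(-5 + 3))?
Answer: -2490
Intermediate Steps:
T = 1 (T = 1/1 = 1)
((-4 - 1*(-238)) + (9*T + 6))*(5*(-5 + 3)) = ((-4 - 1*(-238)) + (9*1 + 6))*(5*(-5 + 3)) = ((-4 + 238) + (9 + 6))*(5*(-2)) = (234 + 15)*(-10) = 249*(-10) = -2490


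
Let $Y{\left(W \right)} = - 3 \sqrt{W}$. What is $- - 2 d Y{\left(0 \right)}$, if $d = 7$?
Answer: $0$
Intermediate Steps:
$- - 2 d Y{\left(0 \right)} = - \left(-2\right) 7 \left(- 3 \sqrt{0}\right) = - \left(-14\right) \left(\left(-3\right) 0\right) = - \left(-14\right) 0 = \left(-1\right) 0 = 0$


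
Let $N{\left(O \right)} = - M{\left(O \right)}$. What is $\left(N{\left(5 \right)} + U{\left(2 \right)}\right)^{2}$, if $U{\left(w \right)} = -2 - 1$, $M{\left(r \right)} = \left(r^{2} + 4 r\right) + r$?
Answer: $2809$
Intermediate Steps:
$M{\left(r \right)} = r^{2} + 5 r$
$N{\left(O \right)} = - O \left(5 + O\right)$
$U{\left(w \right)} = -3$ ($U{\left(w \right)} = -2 - 1 = -3$)
$\left(N{\left(5 \right)} + U{\left(2 \right)}\right)^{2} = \left(\left(-1\right) 5 \left(5 + 5\right) - 3\right)^{2} = \left(\left(-1\right) 5 \cdot 10 - 3\right)^{2} = \left(-50 - 3\right)^{2} = \left(-53\right)^{2} = 2809$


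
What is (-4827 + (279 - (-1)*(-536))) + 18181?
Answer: 13097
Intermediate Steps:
(-4827 + (279 - (-1)*(-536))) + 18181 = (-4827 + (279 - 1*536)) + 18181 = (-4827 + (279 - 536)) + 18181 = (-4827 - 257) + 18181 = -5084 + 18181 = 13097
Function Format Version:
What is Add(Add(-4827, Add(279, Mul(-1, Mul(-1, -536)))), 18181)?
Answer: 13097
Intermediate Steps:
Add(Add(-4827, Add(279, Mul(-1, Mul(-1, -536)))), 18181) = Add(Add(-4827, Add(279, Mul(-1, 536))), 18181) = Add(Add(-4827, Add(279, -536)), 18181) = Add(Add(-4827, -257), 18181) = Add(-5084, 18181) = 13097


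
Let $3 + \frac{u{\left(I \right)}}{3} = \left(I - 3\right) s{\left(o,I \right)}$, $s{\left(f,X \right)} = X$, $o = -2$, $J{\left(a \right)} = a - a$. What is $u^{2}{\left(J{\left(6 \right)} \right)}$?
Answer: $81$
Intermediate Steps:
$J{\left(a \right)} = 0$
$u{\left(I \right)} = -9 + 3 I \left(-3 + I\right)$ ($u{\left(I \right)} = -9 + 3 \left(I - 3\right) I = -9 + 3 \left(-3 + I\right) I = -9 + 3 I \left(-3 + I\right)$)
$u^{2}{\left(J{\left(6 \right)} \right)} = \left(-9 - 0 + 3 \cdot 0^{2}\right)^{2} = \left(-9 + 0 + 3 \cdot 0\right)^{2} = \left(-9 + 0 + 0\right)^{2} = \left(-9\right)^{2} = 81$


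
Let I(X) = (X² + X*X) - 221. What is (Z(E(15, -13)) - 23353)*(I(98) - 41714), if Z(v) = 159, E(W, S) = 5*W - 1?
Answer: 527130038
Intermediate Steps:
E(W, S) = -1 + 5*W
I(X) = -221 + 2*X² (I(X) = (X² + X²) - 221 = 2*X² - 221 = -221 + 2*X²)
(Z(E(15, -13)) - 23353)*(I(98) - 41714) = (159 - 23353)*((-221 + 2*98²) - 41714) = -23194*((-221 + 2*9604) - 41714) = -23194*((-221 + 19208) - 41714) = -23194*(18987 - 41714) = -23194*(-22727) = 527130038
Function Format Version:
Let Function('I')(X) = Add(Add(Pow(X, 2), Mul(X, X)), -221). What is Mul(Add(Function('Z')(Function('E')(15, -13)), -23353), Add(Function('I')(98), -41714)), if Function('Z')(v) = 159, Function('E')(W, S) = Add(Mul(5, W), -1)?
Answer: 527130038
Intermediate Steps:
Function('E')(W, S) = Add(-1, Mul(5, W))
Function('I')(X) = Add(-221, Mul(2, Pow(X, 2))) (Function('I')(X) = Add(Add(Pow(X, 2), Pow(X, 2)), -221) = Add(Mul(2, Pow(X, 2)), -221) = Add(-221, Mul(2, Pow(X, 2))))
Mul(Add(Function('Z')(Function('E')(15, -13)), -23353), Add(Function('I')(98), -41714)) = Mul(Add(159, -23353), Add(Add(-221, Mul(2, Pow(98, 2))), -41714)) = Mul(-23194, Add(Add(-221, Mul(2, 9604)), -41714)) = Mul(-23194, Add(Add(-221, 19208), -41714)) = Mul(-23194, Add(18987, -41714)) = Mul(-23194, -22727) = 527130038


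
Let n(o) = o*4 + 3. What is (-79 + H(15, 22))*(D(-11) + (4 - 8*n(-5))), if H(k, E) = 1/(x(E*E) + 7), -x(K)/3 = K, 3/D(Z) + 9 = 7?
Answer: -15810606/1445 ≈ -10942.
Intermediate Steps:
n(o) = 3 + 4*o (n(o) = 4*o + 3 = 3 + 4*o)
D(Z) = -3/2 (D(Z) = 3/(-9 + 7) = 3/(-2) = 3*(-½) = -3/2)
x(K) = -3*K
H(k, E) = 1/(7 - 3*E²) (H(k, E) = 1/(-3*E*E + 7) = 1/(-3*E² + 7) = 1/(7 - 3*E²))
(-79 + H(15, 22))*(D(-11) + (4 - 8*n(-5))) = (-79 - 1/(-7 + 3*22²))*(-3/2 + (4 - 8*(3 + 4*(-5)))) = (-79 - 1/(-7 + 3*484))*(-3/2 + (4 - 8*(3 - 20))) = (-79 - 1/(-7 + 1452))*(-3/2 + (4 - 8*(-17))) = (-79 - 1/1445)*(-3/2 + (4 + 136)) = (-79 - 1*1/1445)*(-3/2 + 140) = (-79 - 1/1445)*(277/2) = -114156/1445*277/2 = -15810606/1445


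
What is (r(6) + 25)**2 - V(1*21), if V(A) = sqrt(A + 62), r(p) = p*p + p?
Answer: 4489 - sqrt(83) ≈ 4479.9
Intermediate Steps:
r(p) = p + p**2 (r(p) = p**2 + p = p + p**2)
V(A) = sqrt(62 + A)
(r(6) + 25)**2 - V(1*21) = (6*(1 + 6) + 25)**2 - sqrt(62 + 1*21) = (6*7 + 25)**2 - sqrt(62 + 21) = (42 + 25)**2 - sqrt(83) = 67**2 - sqrt(83) = 4489 - sqrt(83)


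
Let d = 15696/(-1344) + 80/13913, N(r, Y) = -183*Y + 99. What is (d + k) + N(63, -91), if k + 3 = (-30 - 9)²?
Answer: 7112786969/389564 ≈ 18258.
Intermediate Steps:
k = 1518 (k = -3 + (-30 - 9)² = -3 + (-39)² = -3 + 1521 = 1518)
N(r, Y) = 99 - 183*Y
d = -4547311/389564 (d = 15696*(-1/1344) + 80*(1/13913) = -327/28 + 80/13913 = -4547311/389564 ≈ -11.673)
(d + k) + N(63, -91) = (-4547311/389564 + 1518) + (99 - 183*(-91)) = 586810841/389564 + (99 + 16653) = 586810841/389564 + 16752 = 7112786969/389564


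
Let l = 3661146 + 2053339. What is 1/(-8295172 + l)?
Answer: -1/2580687 ≈ -3.8749e-7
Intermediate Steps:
l = 5714485
1/(-8295172 + l) = 1/(-8295172 + 5714485) = 1/(-2580687) = -1/2580687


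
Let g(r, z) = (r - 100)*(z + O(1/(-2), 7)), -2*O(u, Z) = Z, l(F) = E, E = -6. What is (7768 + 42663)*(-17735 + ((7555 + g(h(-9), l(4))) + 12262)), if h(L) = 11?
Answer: 295273505/2 ≈ 1.4764e+8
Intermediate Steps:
l(F) = -6
O(u, Z) = -Z/2
g(r, z) = (-100 + r)*(-7/2 + z) (g(r, z) = (r - 100)*(z - ½*7) = (-100 + r)*(z - 7/2) = (-100 + r)*(-7/2 + z))
(7768 + 42663)*(-17735 + ((7555 + g(h(-9), l(4))) + 12262)) = (7768 + 42663)*(-17735 + ((7555 + (350 - 100*(-6) - 7/2*11 + 11*(-6))) + 12262)) = 50431*(-17735 + ((7555 + (350 + 600 - 77/2 - 66)) + 12262)) = 50431*(-17735 + ((7555 + 1691/2) + 12262)) = 50431*(-17735 + (16801/2 + 12262)) = 50431*(-17735 + 41325/2) = 50431*(5855/2) = 295273505/2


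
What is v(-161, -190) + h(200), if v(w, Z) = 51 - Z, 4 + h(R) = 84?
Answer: 321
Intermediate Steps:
h(R) = 80 (h(R) = -4 + 84 = 80)
v(-161, -190) + h(200) = (51 - 1*(-190)) + 80 = (51 + 190) + 80 = 241 + 80 = 321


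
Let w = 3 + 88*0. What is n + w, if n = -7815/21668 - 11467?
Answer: -248409767/21668 ≈ -11464.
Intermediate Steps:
w = 3 (w = 3 + 0 = 3)
n = -248474771/21668 (n = -7815*1/21668 - 11467 = -7815/21668 - 11467 = -248474771/21668 ≈ -11467.)
n + w = -248474771/21668 + 3 = -248409767/21668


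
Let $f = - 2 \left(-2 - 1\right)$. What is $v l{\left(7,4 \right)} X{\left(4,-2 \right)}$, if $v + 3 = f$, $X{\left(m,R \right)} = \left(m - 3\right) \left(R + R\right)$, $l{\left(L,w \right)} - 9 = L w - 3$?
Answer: $-408$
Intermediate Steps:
$l{\left(L,w \right)} = 6 + L w$ ($l{\left(L,w \right)} = 9 + \left(L w - 3\right) = 9 + \left(-3 + L w\right) = 6 + L w$)
$f = 6$ ($f = \left(-2\right) \left(-3\right) = 6$)
$X{\left(m,R \right)} = 2 R \left(-3 + m\right)$ ($X{\left(m,R \right)} = \left(-3 + m\right) 2 R = 2 R \left(-3 + m\right)$)
$v = 3$ ($v = -3 + 6 = 3$)
$v l{\left(7,4 \right)} X{\left(4,-2 \right)} = 3 \left(6 + 7 \cdot 4\right) 2 \left(-2\right) \left(-3 + 4\right) = 3 \left(6 + 28\right) 2 \left(-2\right) 1 = 3 \cdot 34 \left(-4\right) = 102 \left(-4\right) = -408$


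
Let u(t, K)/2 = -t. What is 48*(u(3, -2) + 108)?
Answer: 4896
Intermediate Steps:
u(t, K) = -2*t (u(t, K) = 2*(-t) = -2*t)
48*(u(3, -2) + 108) = 48*(-2*3 + 108) = 48*(-6 + 108) = 48*102 = 4896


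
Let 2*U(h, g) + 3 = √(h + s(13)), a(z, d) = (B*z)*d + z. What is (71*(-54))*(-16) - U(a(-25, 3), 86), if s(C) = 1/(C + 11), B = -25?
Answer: 122691/2 - √266406/24 ≈ 61324.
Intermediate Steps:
s(C) = 1/(11 + C)
a(z, d) = z - 25*d*z (a(z, d) = (-25*z)*d + z = -25*d*z + z = z - 25*d*z)
U(h, g) = -3/2 + √(1/24 + h)/2 (U(h, g) = -3/2 + √(h + 1/(11 + 13))/2 = -3/2 + √(h + 1/24)/2 = -3/2 + √(1/24 + h)/2)
(71*(-54))*(-16) - U(a(-25, 3), 86) = (71*(-54))*(-16) - (-3/2 + √(6 + 144*(-25*(1 - 25*3)))/24) = -3834*(-16) - (-3/2 + √(6 + 144*(-25*(1 - 75)))/24) = 61344 - (-3/2 + √(6 + 144*(-25*(-74)))/24) = 61344 - (-3/2 + √(6 + 144*1850)/24) = 61344 - (-3/2 + √(6 + 266400)/24) = 61344 - (-3/2 + √266406/24) = 61344 + (3/2 - √266406/24) = 122691/2 - √266406/24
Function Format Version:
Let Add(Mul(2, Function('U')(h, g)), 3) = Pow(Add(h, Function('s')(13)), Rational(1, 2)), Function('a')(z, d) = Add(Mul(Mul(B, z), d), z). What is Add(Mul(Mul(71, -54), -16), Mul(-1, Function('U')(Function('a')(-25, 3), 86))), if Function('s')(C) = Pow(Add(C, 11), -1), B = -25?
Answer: Add(Rational(122691, 2), Mul(Rational(-1, 24), Pow(266406, Rational(1, 2)))) ≈ 61324.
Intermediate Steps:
Function('s')(C) = Pow(Add(11, C), -1)
Function('a')(z, d) = Add(z, Mul(-25, d, z)) (Function('a')(z, d) = Add(Mul(Mul(-25, z), d), z) = Add(Mul(-25, d, z), z) = Add(z, Mul(-25, d, z)))
Function('U')(h, g) = Add(Rational(-3, 2), Mul(Rational(1, 2), Pow(Add(Rational(1, 24), h), Rational(1, 2)))) (Function('U')(h, g) = Add(Rational(-3, 2), Mul(Rational(1, 2), Pow(Add(h, Pow(Add(11, 13), -1)), Rational(1, 2)))) = Add(Rational(-3, 2), Mul(Rational(1, 2), Pow(Add(h, Pow(24, -1)), Rational(1, 2)))) = Add(Rational(-3, 2), Mul(Rational(1, 2), Pow(Add(h, Rational(1, 24)), Rational(1, 2)))) = Add(Rational(-3, 2), Mul(Rational(1, 2), Pow(Add(Rational(1, 24), h), Rational(1, 2)))))
Add(Mul(Mul(71, -54), -16), Mul(-1, Function('U')(Function('a')(-25, 3), 86))) = Add(Mul(Mul(71, -54), -16), Mul(-1, Add(Rational(-3, 2), Mul(Rational(1, 24), Pow(Add(6, Mul(144, Mul(-25, Add(1, Mul(-25, 3))))), Rational(1, 2)))))) = Add(Mul(-3834, -16), Mul(-1, Add(Rational(-3, 2), Mul(Rational(1, 24), Pow(Add(6, Mul(144, Mul(-25, Add(1, -75)))), Rational(1, 2)))))) = Add(61344, Mul(-1, Add(Rational(-3, 2), Mul(Rational(1, 24), Pow(Add(6, Mul(144, Mul(-25, -74))), Rational(1, 2)))))) = Add(61344, Mul(-1, Add(Rational(-3, 2), Mul(Rational(1, 24), Pow(Add(6, Mul(144, 1850)), Rational(1, 2)))))) = Add(61344, Mul(-1, Add(Rational(-3, 2), Mul(Rational(1, 24), Pow(Add(6, 266400), Rational(1, 2)))))) = Add(61344, Mul(-1, Add(Rational(-3, 2), Mul(Rational(1, 24), Pow(266406, Rational(1, 2)))))) = Add(61344, Add(Rational(3, 2), Mul(Rational(-1, 24), Pow(266406, Rational(1, 2))))) = Add(Rational(122691, 2), Mul(Rational(-1, 24), Pow(266406, Rational(1, 2))))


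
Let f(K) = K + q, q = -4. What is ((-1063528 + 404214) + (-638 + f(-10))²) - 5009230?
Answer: -5243440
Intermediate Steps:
f(K) = -4 + K (f(K) = K - 4 = -4 + K)
((-1063528 + 404214) + (-638 + f(-10))²) - 5009230 = ((-1063528 + 404214) + (-638 + (-4 - 10))²) - 5009230 = (-659314 + (-638 - 14)²) - 5009230 = (-659314 + (-652)²) - 5009230 = (-659314 + 425104) - 5009230 = -234210 - 5009230 = -5243440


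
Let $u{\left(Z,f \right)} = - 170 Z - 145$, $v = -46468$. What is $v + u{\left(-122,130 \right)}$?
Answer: $-25873$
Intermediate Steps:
$u{\left(Z,f \right)} = -145 - 170 Z$
$v + u{\left(-122,130 \right)} = -46468 - -20595 = -46468 + \left(-145 + 20740\right) = -46468 + 20595 = -25873$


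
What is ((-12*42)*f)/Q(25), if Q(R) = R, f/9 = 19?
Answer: -86184/25 ≈ -3447.4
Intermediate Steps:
f = 171 (f = 9*19 = 171)
((-12*42)*f)/Q(25) = (-12*42*171)/25 = -504*171*(1/25) = -86184*1/25 = -86184/25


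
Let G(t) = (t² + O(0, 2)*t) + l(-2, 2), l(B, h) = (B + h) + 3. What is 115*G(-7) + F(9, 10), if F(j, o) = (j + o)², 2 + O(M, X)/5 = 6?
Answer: -9759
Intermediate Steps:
O(M, X) = 20 (O(M, X) = -10 + 5*6 = -10 + 30 = 20)
l(B, h) = 3 + B + h
G(t) = 3 + t² + 20*t (G(t) = (t² + 20*t) + (3 - 2 + 2) = (t² + 20*t) + 3 = 3 + t² + 20*t)
115*G(-7) + F(9, 10) = 115*(3 + (-7)² + 20*(-7)) + (9 + 10)² = 115*(3 + 49 - 140) + 19² = 115*(-88) + 361 = -10120 + 361 = -9759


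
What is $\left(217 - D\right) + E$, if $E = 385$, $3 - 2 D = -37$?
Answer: $582$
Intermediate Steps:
$D = 20$ ($D = \frac{3}{2} - - \frac{37}{2} = \frac{3}{2} + \frac{37}{2} = 20$)
$\left(217 - D\right) + E = \left(217 - 20\right) + 385 = 197 + 385 = 582$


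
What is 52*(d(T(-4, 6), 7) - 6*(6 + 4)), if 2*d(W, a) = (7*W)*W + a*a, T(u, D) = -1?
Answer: -1664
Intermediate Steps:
d(W, a) = a²/2 + 7*W²/2 (d(W, a) = ((7*W)*W + a*a)/2 = (7*W² + a²)/2 = (a² + 7*W²)/2 = a²/2 + 7*W²/2)
52*(d(T(-4, 6), 7) - 6*(6 + 4)) = 52*(((½)*7² + (7/2)*(-1)²) - 6*(6 + 4)) = 52*(((½)*49 + (7/2)*1) - 6*10) = 52*((49/2 + 7/2) - 60) = 52*(28 - 60) = 52*(-32) = -1664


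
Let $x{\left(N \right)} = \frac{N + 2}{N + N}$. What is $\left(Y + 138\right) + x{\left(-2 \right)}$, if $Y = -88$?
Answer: $50$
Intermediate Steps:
$x{\left(N \right)} = \frac{2 + N}{2 N}$
$\left(Y + 138\right) + x{\left(-2 \right)} = \left(-88 + 138\right) + \frac{2 - 2}{2 \left(-2\right)} = 50 + \frac{1}{2} \left(- \frac{1}{2}\right) 0 = 50 + 0 = 50$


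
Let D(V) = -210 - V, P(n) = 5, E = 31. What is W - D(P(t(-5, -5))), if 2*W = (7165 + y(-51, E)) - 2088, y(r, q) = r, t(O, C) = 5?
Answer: 2728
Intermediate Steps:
W = 2513 (W = ((7165 - 51) - 2088)/2 = (7114 - 2088)/2 = (½)*5026 = 2513)
W - D(P(t(-5, -5))) = 2513 - (-210 - 1*5) = 2513 - (-210 - 5) = 2513 - 1*(-215) = 2513 + 215 = 2728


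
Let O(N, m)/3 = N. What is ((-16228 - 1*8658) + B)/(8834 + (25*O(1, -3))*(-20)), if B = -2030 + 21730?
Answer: -2593/3667 ≈ -0.70712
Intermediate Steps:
O(N, m) = 3*N
B = 19700
((-16228 - 1*8658) + B)/(8834 + (25*O(1, -3))*(-20)) = ((-16228 - 1*8658) + 19700)/(8834 + (25*(3*1))*(-20)) = ((-16228 - 8658) + 19700)/(8834 + (25*3)*(-20)) = (-24886 + 19700)/(8834 + 75*(-20)) = -5186/(8834 - 1500) = -5186/7334 = -5186*1/7334 = -2593/3667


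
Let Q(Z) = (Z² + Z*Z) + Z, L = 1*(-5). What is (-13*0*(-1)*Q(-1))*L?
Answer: 0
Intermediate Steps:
L = -5
Q(Z) = Z + 2*Z² (Q(Z) = (Z² + Z²) + Z = 2*Z² + Z = Z + 2*Z²)
(-13*0*(-1)*Q(-1))*L = -13*0*(-1)*(-(1 + 2*(-1)))*(-5) = -0*(-(1 - 2))*(-5) = -0*(-1*(-1))*(-5) = -0*(-5) = -13*0*(-5) = 0*(-5) = 0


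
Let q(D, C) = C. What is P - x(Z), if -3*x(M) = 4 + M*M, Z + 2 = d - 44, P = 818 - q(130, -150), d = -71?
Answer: 16597/3 ≈ 5532.3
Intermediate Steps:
P = 968 (P = 818 - 1*(-150) = 818 + 150 = 968)
Z = -117 (Z = -2 + (-71 - 44) = -2 - 115 = -117)
x(M) = -4/3 - M²/3 (x(M) = -(4 + M*M)/3 = -(4 + M²)/3 = -4/3 - M²/3)
P - x(Z) = 968 - (-4/3 - ⅓*(-117)²) = 968 - (-4/3 - ⅓*13689) = 968 - (-4/3 - 4563) = 968 - 1*(-13693/3) = 968 + 13693/3 = 16597/3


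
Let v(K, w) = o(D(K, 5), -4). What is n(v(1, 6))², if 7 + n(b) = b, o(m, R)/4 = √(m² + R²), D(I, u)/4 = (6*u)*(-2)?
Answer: 921905 - 224*√3601 ≈ 9.0846e+5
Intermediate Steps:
D(I, u) = -48*u (D(I, u) = 4*((6*u)*(-2)) = 4*(-12*u) = -48*u)
o(m, R) = 4*√(R² + m²) (o(m, R) = 4*√(m² + R²) = 4*√(R² + m²))
v(K, w) = 16*√3601 (v(K, w) = 4*√((-4)² + (-48*5)²) = 4*√(16 + (-240)²) = 4*√(16 + 57600) = 4*√57616 = 4*(4*√3601) = 16*√3601)
n(b) = -7 + b
n(v(1, 6))² = (-7 + 16*√3601)²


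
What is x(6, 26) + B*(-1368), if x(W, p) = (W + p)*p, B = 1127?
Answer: -1540904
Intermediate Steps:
x(W, p) = p*(W + p)
x(6, 26) + B*(-1368) = 26*(6 + 26) + 1127*(-1368) = 26*32 - 1541736 = 832 - 1541736 = -1540904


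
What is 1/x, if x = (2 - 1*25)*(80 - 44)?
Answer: -1/828 ≈ -0.0012077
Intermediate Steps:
x = -828 (x = (2 - 25)*36 = -23*36 = -828)
1/x = 1/(-828) = -1/828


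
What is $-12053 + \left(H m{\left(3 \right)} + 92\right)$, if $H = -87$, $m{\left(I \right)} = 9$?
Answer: $-12744$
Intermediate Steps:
$-12053 + \left(H m{\left(3 \right)} + 92\right) = -12053 + \left(\left(-87\right) 9 + 92\right) = -12053 + \left(-783 + 92\right) = -12053 - 691 = -12744$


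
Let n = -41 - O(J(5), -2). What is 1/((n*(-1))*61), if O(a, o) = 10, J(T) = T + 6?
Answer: 1/3111 ≈ 0.00032144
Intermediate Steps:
J(T) = 6 + T
n = -51 (n = -41 - 1*10 = -41 - 10 = -51)
1/((n*(-1))*61) = 1/(-51*(-1)*61) = 1/(51*61) = 1/3111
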